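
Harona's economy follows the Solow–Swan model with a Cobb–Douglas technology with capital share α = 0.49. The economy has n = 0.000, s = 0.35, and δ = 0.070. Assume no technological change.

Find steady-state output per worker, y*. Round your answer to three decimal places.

Steady state requires s·f(k) = (n + δ)·k, i.e. s·k^α = (n + δ)·k.
Dividing both sides by k: k^(1−α) = s / (n + δ).
k^0.51 = 0.35 / (0.000 + 0.070) = 0.35 / 0.070 = 5.0000
k* = 5.0000^(1/0.51) ≈ 23.4709
y* = (k*)^α = 23.4709^0.49 ≈ 4.6942

y* ≈ 4.694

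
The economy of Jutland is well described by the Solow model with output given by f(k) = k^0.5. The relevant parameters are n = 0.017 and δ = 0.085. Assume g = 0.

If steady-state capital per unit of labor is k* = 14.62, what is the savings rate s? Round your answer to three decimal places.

Steady state requires s·f(k) = (n + δ)·k, i.e. s·k^α = (n + δ)·k.
So s / (n + δ) = (k*)^(1−α) = 14.62^0.5 = 3.8236.
Therefore s = 3.8236 × (n + δ) = 3.8236 × 0.102 = 0.3900.

s ≈ 0.390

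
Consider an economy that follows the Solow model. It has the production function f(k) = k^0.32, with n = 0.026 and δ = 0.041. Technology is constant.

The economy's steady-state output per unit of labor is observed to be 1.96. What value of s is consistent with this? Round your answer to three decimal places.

In steady state, investment equals break-even investment: s·k^α = (n + δ)·k.
Since y* = [s/(n + δ)]^(α/(1−α)), we have s/(n + δ) = (y*)^((1−α)/α) = 1.96^2.125 = 4.1787.
Therefore s = 4.1787 × (n + δ) = 4.1787 × 0.067 = 0.2800.

s ≈ 0.280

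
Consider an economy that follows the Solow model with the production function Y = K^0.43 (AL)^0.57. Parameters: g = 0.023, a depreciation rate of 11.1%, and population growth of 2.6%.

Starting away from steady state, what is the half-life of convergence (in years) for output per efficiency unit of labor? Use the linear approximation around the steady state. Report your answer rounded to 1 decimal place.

Near the steady state the convergence rate is λ = (1 − α)(n + g + δ).
λ = (1 − 0.43) × 0.160 = 0.57 × 0.160 = 0.0912
Half-life = ln 2 / λ = 0.6931 / 0.0912 ≈ 7.60 years

about 7.6 years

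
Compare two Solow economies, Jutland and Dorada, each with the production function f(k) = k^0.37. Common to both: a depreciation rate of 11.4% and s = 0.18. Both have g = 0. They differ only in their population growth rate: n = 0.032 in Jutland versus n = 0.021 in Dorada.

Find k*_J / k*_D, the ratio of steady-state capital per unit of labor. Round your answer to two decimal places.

ratio ≈ 0.88

Steady-state k* = [s/(n + δ)]^(1/(1−α)), so the ratio is [ (s_J/(n + δ)_J) / (s_D/(n + δ)_D) ]^1.5873.
s_J/(n + δ)_J = 0.18/0.146 = 1.2329; s_D/(n + δ)_D = 0.18/0.135 = 1.3333.
Ratio = (1.2329/1.3333)^1.5873 = 0.9247^1.5873 ≈ 0.8831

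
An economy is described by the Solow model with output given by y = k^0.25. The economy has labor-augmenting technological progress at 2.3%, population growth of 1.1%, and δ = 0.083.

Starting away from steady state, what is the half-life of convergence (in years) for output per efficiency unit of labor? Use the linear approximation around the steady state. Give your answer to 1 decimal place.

about 7.9 years

Near the steady state the convergence rate is λ = (1 − α)(n + g + δ).
λ = (1 − 0.25) × 0.117 = 0.75 × 0.117 = 0.08775
Half-life = ln 2 / λ = 0.6931 / 0.08775 ≈ 7.90 years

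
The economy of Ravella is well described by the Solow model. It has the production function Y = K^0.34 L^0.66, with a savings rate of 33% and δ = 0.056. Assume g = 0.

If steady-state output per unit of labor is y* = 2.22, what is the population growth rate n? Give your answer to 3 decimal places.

n ≈ 0.014

Steady state requires s·f(k) = (n + δ)·k, i.e. s·k^α = (n + δ)·k.
Since y* = [s/(n + δ)]^(α/(1−α)), we have s/(n + δ) = (y*)^((1−α)/α) = 2.22^1.9412 = 4.7026.
Therefore n + δ = s / 4.7026 = 0.33 / 4.7026 = 0.0702, so n = 0.0702 − 0.056 = 0.0142.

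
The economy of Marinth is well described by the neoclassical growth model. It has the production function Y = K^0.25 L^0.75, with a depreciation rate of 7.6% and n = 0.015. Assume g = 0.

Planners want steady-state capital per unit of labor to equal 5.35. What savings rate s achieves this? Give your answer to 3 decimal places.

In steady state, investment equals break-even investment: s·k^α = (n + δ)·k.
So s / (n + δ) = (k*)^(1−α) = 5.35^0.75 = 3.5178.
Therefore s = 3.5178 × (n + δ) = 3.5178 × 0.091 = 0.3201.

s ≈ 0.320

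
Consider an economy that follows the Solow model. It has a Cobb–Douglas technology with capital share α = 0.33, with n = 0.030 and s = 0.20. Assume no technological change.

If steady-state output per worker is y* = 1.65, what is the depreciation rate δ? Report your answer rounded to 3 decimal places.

In steady state, investment equals break-even investment: s·k^α = (n + δ)·k.
Since y* = [s/(n + δ)]^(α/(1−α)), we have s/(n + δ) = (y*)^((1−α)/α) = 1.65^2.0303 = 2.7641.
Therefore n + δ = s / 2.7641 = 0.20 / 2.7641 = 0.0724, so δ = 0.0724 − 0.030 = 0.0424.

δ ≈ 0.042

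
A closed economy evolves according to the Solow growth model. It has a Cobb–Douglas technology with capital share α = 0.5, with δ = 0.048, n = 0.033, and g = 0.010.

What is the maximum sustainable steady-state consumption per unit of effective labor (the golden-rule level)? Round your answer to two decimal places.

c_gold ≈ 2.75

At the golden rule, f'(k) = n + g + δ, so α·k^(α−1) = n + g + δ and k_gold = (α/(n + g + δ))^(1/(1−α)).
k_gold = (0.5/0.091)^(1/0.5) = 5.4945^2 ≈ 30.1895
c_gold = f(k_gold) − (n + g + δ)·k_gold = 5.4945 − 0.091×30.1895 ≈ 2.7473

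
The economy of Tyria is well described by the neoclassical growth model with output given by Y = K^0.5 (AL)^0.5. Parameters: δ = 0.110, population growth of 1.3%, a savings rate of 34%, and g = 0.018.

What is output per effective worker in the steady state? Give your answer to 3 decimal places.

y* = 2.411

Steady state requires s·f(k) = (n + g + δ)·k, i.e. s·k^α = (n + g + δ)·k.
Dividing both sides by k: k^(1−α) = s / (n + g + δ).
k^0.5 = 0.34 / (0.013 + 0.018 + 0.110) = 0.34 / 0.141 = 2.4113
k* = 2.4113^(1/0.5) ≈ 5.8144
y* = (k*)^α = 5.8144^0.5 ≈ 2.4113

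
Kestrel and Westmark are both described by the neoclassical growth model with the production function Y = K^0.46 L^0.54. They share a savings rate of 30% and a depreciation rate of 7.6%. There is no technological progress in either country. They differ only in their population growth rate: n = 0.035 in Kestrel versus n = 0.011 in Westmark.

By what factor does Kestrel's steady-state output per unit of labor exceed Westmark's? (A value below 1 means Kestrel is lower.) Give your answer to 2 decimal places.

Steady-state y* = [s/(n + δ)]^(α/(1−α)), so the ratio is [ (s_K/(n + δ)_K) / (s_W/(n + δ)_W) ]^0.8519.
s_K/(n + δ)_K = 0.30/0.111 = 2.7027; s_W/(n + δ)_W = 0.30/0.087 = 3.4483.
Ratio = (2.7027/3.4483)^0.8519 = 0.7838^0.8519 ≈ 0.8126

ratio ≈ 0.81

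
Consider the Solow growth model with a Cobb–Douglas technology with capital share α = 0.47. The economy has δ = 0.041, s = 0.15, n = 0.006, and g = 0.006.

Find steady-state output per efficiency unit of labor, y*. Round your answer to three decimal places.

Steady state requires s·f(k) = (n + g + δ)·k, i.e. s·k^α = (n + g + δ)·k.
Rearranging, k^(1−α) = s / (n + g + δ).
k^0.53 = 0.15 / (0.006 + 0.006 + 0.041) = 0.15 / 0.053 = 2.8302
k* = 2.8302^(1/0.53) ≈ 7.1201
y* = (k*)^α = 7.1201^0.47 ≈ 2.5158

y* = 2.516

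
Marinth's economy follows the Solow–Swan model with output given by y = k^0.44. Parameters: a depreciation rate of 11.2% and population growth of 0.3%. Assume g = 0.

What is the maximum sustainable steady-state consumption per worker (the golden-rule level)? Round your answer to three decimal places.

c_gold ≈ 1.607

At the golden rule, f'(k) = n + δ, so α·k^(α−1) = n + δ and k_gold = (α/(n + δ))^(1/(1−α)).
k_gold = (0.44/0.115)^(1/0.56) = 3.8261^1.7857 ≈ 10.9806
c_gold = f(k_gold) − (n + δ)·k_gold = 2.8700 − 0.115×10.9806 ≈ 1.6072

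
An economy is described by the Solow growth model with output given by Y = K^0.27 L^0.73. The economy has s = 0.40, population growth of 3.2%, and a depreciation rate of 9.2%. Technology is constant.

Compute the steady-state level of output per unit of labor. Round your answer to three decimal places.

At the steady state, Δk = 0, so s·k^α = (n + δ)·k.
Rearranging, k^(1−α) = s / (n + δ).
k^0.73 = 0.40 / (0.032 + 0.092) = 0.40 / 0.124 = 3.2258
k* = 3.2258^(1/0.73) ≈ 4.9747
y* = (k*)^α = 4.9747^0.27 ≈ 1.5422

y* = 1.542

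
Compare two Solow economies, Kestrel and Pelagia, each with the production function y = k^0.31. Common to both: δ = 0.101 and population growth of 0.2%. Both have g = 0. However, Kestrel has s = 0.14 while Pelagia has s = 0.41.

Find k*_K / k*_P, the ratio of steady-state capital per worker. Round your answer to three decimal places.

ratio ≈ 0.211

Steady-state k* = [s/(n + δ)]^(1/(1−α)), so the ratio is [ (s_K/(n + δ)_K) / (s_P/(n + δ)_P) ]^1.4493.
s_K/(n + δ)_K = 0.14/0.103 = 1.3592; s_P/(n + δ)_P = 0.41/0.103 = 3.9806.
Ratio = (1.3592/3.9806)^1.4493 = 0.3415^1.4493 ≈ 0.2107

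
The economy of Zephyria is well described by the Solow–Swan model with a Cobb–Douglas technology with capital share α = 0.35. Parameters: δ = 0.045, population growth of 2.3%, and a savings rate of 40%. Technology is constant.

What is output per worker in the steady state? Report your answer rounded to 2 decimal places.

y* = 2.60

At the steady state, Δk = 0, so s·k^α = (n + δ)·k.
Rearranging, k^(1−α) = s / (n + δ).
k^0.65 = 0.40 / (0.023 + 0.045) = 0.40 / 0.068 = 5.8824
k* = 5.8824^(1/0.65) ≈ 15.2732
y* = (k*)^α = 15.2732^0.35 ≈ 2.5964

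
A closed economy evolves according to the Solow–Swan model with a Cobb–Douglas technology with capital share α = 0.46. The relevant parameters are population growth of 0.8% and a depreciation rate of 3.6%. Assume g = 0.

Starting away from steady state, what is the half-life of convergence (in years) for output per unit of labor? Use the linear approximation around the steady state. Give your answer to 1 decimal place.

Near the steady state the convergence rate is λ = (1 − α)(n + δ).
λ = (1 − 0.46) × 0.044 = 0.54 × 0.044 = 0.02376
Half-life = ln 2 / λ = 0.6931 / 0.02376 ≈ 29.17 years

half-life ≈ 29.2 years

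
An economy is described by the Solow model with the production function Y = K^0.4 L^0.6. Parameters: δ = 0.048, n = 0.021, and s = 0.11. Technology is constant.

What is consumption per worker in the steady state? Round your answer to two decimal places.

At the steady state, Δk = 0, so s·k^α = (n + δ)·k.
Dividing both sides by k: k^(1−α) = s / (n + δ).
k^0.6 = 0.11 / (0.021 + 0.048) = 0.11 / 0.069 = 1.5942
k* = 1.5942^(1/0.6) ≈ 2.1756
y* = (k*)^α = 2.1756^0.4 ≈ 1.3647
c* = (1 − s)·y* = (1 − 0.11) × 1.3647 ≈ 1.2146

c* = 1.21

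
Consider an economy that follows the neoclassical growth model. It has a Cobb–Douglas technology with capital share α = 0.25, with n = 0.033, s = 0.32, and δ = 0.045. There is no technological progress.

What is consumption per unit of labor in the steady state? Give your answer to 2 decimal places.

c* ≈ 1.09

In steady state, investment equals break-even investment: s·k^α = (n + δ)·k.
Dividing both sides by k: k^(1−α) = s / (n + δ).
k^0.75 = 0.32 / (0.033 + 0.045) = 0.32 / 0.078 = 4.1026
k* = 4.1026^(1/0.75) ≈ 6.5677
y* = (k*)^α = 6.5677^0.25 ≈ 1.6009
c* = (1 − s)·y* = (1 − 0.32) × 1.6009 ≈ 1.0886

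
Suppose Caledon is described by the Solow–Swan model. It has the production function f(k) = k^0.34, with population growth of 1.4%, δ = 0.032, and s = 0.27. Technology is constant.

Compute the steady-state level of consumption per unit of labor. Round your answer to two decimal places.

At the steady state, Δk = 0, so s·k^α = (n + δ)·k.
Rearranging, k^(1−α) = s / (n + δ).
k^0.66 = 0.27 / (0.014 + 0.032) = 0.27 / 0.046 = 5.8696
k* = 5.8696^(1/0.66) ≈ 14.6069
y* = (k*)^α = 14.6069^0.34 ≈ 2.4886
c* = (1 − s)·y* = (1 − 0.27) × 2.4886 ≈ 1.8167

c* ≈ 1.82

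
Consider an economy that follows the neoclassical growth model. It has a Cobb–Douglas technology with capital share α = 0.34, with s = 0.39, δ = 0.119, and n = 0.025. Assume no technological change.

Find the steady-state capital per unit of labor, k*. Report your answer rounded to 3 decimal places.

k* = 4.525

In steady state, investment equals break-even investment: s·k^α = (n + δ)·k.
Rearranging, k^(1−α) = s / (n + δ).
k^0.66 = 0.39 / (0.025 + 0.119) = 0.39 / 0.144 = 2.7083
k* = 2.7083^(1/0.66) ≈ 4.5248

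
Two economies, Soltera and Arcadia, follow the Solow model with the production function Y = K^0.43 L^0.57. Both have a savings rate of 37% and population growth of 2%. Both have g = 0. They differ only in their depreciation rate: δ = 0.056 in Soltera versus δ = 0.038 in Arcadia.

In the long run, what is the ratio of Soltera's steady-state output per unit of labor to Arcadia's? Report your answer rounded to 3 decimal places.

ratio ≈ 0.816

Steady-state y* = [s/(n + δ)]^(α/(1−α)), so the ratio is [ (s_S/(n + δ)_S) / (s_A/(n + δ)_A) ]^0.7544.
s_S/(n + δ)_S = 0.37/0.076 = 4.8684; s_A/(n + δ)_A = 0.37/0.058 = 6.3793.
Ratio = (4.8684/6.3793)^0.7544 = 0.7632^0.7544 ≈ 0.8156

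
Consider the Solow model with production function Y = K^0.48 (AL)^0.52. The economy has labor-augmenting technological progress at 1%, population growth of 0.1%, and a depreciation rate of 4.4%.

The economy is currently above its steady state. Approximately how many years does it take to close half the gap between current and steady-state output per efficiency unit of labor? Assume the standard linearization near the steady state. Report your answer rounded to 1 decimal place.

Near the steady state the convergence rate is λ = (1 − α)(n + g + δ).
λ = (1 − 0.48) × 0.055 = 0.52 × 0.055 = 0.0286
Half-life = ln 2 / λ = 0.6931 / 0.0286 ≈ 24.23 years

half-life ≈ 24.2 years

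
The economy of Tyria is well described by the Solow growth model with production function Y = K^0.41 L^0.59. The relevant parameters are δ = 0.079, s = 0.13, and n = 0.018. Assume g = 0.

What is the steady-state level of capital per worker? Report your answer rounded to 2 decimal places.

k* = 1.64

At the steady state, Δk = 0, so s·k^α = (n + δ)·k.
Rearranging, k^(1−α) = s / (n + δ).
k^0.59 = 0.13 / (0.018 + 0.079) = 0.13 / 0.097 = 1.3402
k* = 1.3402^(1/0.59) ≈ 1.6426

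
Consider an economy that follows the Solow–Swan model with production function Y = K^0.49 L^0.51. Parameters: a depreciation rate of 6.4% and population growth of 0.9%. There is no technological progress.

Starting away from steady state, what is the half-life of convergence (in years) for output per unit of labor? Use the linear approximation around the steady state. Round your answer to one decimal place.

Near the steady state the convergence rate is λ = (1 − α)(n + δ).
λ = (1 − 0.49) × 0.073 = 0.51 × 0.073 = 0.03723
Half-life = ln 2 / λ = 0.6931 / 0.03723 ≈ 18.62 years

t_½ ≈ 18.6 years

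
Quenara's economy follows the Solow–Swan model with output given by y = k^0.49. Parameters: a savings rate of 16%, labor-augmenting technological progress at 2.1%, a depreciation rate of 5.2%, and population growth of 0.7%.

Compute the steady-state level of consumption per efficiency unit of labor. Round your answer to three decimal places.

In steady state, investment equals break-even investment: s·k^α = (n + g + δ)·k.
Dividing both sides by k: k^(1−α) = s / (n + g + δ).
k^0.51 = 0.16 / (0.007 + 0.021 + 0.052) = 0.16 / 0.080 = 2.0000
k* = 2.0000^(1/0.51) ≈ 3.8927
y* = (k*)^α = 3.8927^0.49 ≈ 1.9464
c* = (1 − s)·y* = (1 − 0.16) × 1.9464 ≈ 1.6350

c* = 1.635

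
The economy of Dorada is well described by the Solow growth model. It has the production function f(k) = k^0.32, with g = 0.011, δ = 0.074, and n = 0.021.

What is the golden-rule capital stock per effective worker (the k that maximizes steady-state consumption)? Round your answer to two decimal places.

The golden rule sets f'(k) = n + g + δ, i.e. α·k^(α−1) = n + g + δ.
So k^(1−α) = α / (n + g + δ) = 0.32 / 0.106 = 3.0189.
k_gold = 3.0189^(1/0.68) ≈ 5.0776

k_gold ≈ 5.08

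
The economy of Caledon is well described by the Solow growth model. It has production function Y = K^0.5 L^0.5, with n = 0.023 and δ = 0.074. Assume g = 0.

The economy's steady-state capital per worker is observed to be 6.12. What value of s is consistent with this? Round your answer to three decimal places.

s ≈ 0.240

At the steady state, Δk = 0, so s·k^α = (n + δ)·k.
So s / (n + δ) = (k*)^(1−α) = 6.12^0.5 = 2.4739.
Therefore s = 2.4739 × (n + δ) = 2.4739 × 0.097 = 0.2400.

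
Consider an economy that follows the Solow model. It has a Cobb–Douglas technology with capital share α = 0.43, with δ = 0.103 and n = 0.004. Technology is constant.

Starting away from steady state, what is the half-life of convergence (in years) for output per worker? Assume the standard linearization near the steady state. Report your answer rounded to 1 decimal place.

half-life ≈ 11.4 years

Near the steady state the convergence rate is λ = (1 − α)(n + δ).
λ = (1 − 0.43) × 0.107 = 0.57 × 0.107 = 0.06099
Half-life = ln 2 / λ = 0.6931 / 0.06099 ≈ 11.36 years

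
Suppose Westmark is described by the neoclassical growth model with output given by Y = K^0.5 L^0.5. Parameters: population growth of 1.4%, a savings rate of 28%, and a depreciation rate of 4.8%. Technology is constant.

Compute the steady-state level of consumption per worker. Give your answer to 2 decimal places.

In steady state, investment equals break-even investment: s·k^α = (n + δ)·k.
Dividing both sides by k: k^(1−α) = s / (n + δ).
k^0.5 = 0.28 / (0.014 + 0.048) = 0.28 / 0.062 = 4.5161
k* = 4.5161^(1/0.5) ≈ 20.3952
y* = (k*)^α = 20.3952^0.5 ≈ 4.5161
c* = (1 − s)·y* = (1 − 0.28) × 4.5161 ≈ 3.2516

c* = 3.25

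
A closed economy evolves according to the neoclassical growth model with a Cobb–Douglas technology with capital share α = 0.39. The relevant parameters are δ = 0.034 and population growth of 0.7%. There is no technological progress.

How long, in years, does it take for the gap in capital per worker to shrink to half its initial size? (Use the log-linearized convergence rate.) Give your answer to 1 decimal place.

about 27.7 years

Near the steady state the convergence rate is λ = (1 − α)(n + δ).
λ = (1 − 0.39) × 0.041 = 0.61 × 0.041 = 0.02501
Half-life = ln 2 / λ = 0.6931 / 0.02501 ≈ 27.71 years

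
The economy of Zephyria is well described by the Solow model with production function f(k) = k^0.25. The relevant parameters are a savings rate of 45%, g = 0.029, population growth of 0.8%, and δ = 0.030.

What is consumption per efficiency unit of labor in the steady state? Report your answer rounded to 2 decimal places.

c* = 1.04

Steady state requires s·f(k) = (n + g + δ)·k, i.e. s·k^α = (n + g + δ)·k.
Rearranging, k^(1−α) = s / (n + g + δ).
k^0.75 = 0.45 / (0.008 + 0.029 + 0.030) = 0.45 / 0.067 = 6.7164
k* = 6.7164^(1/0.75) ≈ 12.6721
y* = (k*)^α = 12.6721^0.25 ≈ 1.8867
c* = (1 − s)·y* = (1 − 0.45) × 1.8867 ≈ 1.0377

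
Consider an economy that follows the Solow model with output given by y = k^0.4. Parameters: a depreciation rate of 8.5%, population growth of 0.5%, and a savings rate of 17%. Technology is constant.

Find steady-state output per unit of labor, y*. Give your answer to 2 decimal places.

y* = 1.53

In steady state, investment equals break-even investment: s·k^α = (n + δ)·k.
Rearranging, k^(1−α) = s / (n + δ).
k^0.6 = 0.17 / (0.005 + 0.085) = 0.17 / 0.090 = 1.8889
k* = 1.8889^(1/0.6) ≈ 2.8863
y* = (k*)^α = 2.8863^0.4 ≈ 1.5280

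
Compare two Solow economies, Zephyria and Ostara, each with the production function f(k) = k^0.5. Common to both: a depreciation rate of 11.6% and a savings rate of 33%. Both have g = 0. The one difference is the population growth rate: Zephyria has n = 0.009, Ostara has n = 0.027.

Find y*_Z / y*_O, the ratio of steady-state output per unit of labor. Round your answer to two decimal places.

Steady-state y* = [s/(n + δ)]^(α/(1−α)), so the ratio is [ (s_Z/(n + δ)_Z) / (s_O/(n + δ)_O) ]^1.
s_Z/(n + δ)_Z = 0.33/0.125 = 2.6400; s_O/(n + δ)_O = 0.33/0.143 = 2.3077.
Ratio = (2.6400/2.3077)^1 = 1.1440^1 ≈ 1.1440

y*_Z / y*_O ≈ 1.14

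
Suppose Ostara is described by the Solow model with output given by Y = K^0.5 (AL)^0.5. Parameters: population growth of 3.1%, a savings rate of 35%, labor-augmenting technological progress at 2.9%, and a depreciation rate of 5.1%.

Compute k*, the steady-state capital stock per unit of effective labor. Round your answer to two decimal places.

k* ≈ 9.94

At the steady state, Δk = 0, so s·k^α = (n + g + δ)·k.
Rearranging, k^(1−α) = s / (n + g + δ).
k^0.5 = 0.35 / (0.031 + 0.029 + 0.051) = 0.35 / 0.111 = 3.1532
k* = 3.1532^(1/0.5) ≈ 9.9427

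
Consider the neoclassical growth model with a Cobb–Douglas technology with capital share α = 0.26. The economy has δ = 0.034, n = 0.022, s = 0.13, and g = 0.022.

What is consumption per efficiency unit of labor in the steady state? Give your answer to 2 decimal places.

Steady state requires s·f(k) = (n + g + δ)·k, i.e. s·k^α = (n + g + δ)·k.
Dividing both sides by k: k^(1−α) = s / (n + g + δ).
k^0.74 = 0.13 / (0.022 + 0.022 + 0.034) = 0.13 / 0.078 = 1.6667
k* = 1.6667^(1/0.74) ≈ 1.9944
y* = (k*)^α = 1.9944^0.26 ≈ 1.1966
c* = (1 − s)·y* = (1 − 0.13) × 1.1966 ≈ 1.0410

c* = 1.04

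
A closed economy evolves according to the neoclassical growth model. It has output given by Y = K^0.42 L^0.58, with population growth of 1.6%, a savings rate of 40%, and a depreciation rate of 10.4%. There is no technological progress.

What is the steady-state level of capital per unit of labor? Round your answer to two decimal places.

k* = 7.97

At the steady state, Δk = 0, so s·k^α = (n + δ)·k.
Rearranging, k^(1−α) = s / (n + δ).
k^0.58 = 0.40 / (0.016 + 0.104) = 0.40 / 0.120 = 3.3333
k* = 3.3333^(1/0.58) ≈ 7.9709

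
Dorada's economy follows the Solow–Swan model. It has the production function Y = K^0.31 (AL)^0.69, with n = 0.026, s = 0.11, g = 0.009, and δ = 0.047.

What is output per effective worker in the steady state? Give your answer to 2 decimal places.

y* ≈ 1.14

In steady state, investment equals break-even investment: s·k^α = (n + g + δ)·k.
Rearranging, k^(1−α) = s / (n + g + δ).
k^0.69 = 0.11 / (0.026 + 0.009 + 0.047) = 0.11 / 0.082 = 1.3415
k* = 1.3415^(1/0.69) ≈ 1.5308
y* = (k*)^α = 1.5308^0.31 ≈ 1.1411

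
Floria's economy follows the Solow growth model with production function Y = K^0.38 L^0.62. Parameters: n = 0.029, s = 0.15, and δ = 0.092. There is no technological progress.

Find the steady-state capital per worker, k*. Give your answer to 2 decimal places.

Steady state requires s·f(k) = (n + δ)·k, i.e. s·k^α = (n + δ)·k.
Rearranging, k^(1−α) = s / (n + δ).
k^0.62 = 0.15 / (0.029 + 0.092) = 0.15 / 0.121 = 1.2397
k* = 1.2397^(1/0.62) ≈ 1.4142

k* = 1.41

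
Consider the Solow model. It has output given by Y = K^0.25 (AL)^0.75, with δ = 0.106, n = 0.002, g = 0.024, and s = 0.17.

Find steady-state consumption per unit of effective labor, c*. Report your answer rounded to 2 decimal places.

Steady state requires s·f(k) = (n + g + δ)·k, i.e. s·k^α = (n + g + δ)·k.
Rearranging, k^(1−α) = s / (n + g + δ).
k^0.75 = 0.17 / (0.002 + 0.024 + 0.106) = 0.17 / 0.132 = 1.2879
k* = 1.2879^(1/0.75) ≈ 1.4012
y* = (k*)^α = 1.4012^0.25 ≈ 1.0880
c* = (1 − s)·y* = (1 − 0.17) × 1.0880 ≈ 0.9030

c* ≈ 0.90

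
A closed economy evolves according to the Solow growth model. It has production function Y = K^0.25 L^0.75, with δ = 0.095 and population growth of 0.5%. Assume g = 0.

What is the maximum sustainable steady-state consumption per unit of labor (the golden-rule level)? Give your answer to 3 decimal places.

At the golden rule, f'(k) = n + δ, so α·k^(α−1) = n + δ and k_gold = (α/(n + δ))^(1/(1−α)).
k_gold = (0.25/0.100)^(1/0.75) = 2.5000^1.3333 ≈ 3.3929
c_gold = f(k_gold) − (n + δ)·k_gold = 1.3572 − 0.100×3.3929 ≈ 1.0179

c_gold ≈ 1.018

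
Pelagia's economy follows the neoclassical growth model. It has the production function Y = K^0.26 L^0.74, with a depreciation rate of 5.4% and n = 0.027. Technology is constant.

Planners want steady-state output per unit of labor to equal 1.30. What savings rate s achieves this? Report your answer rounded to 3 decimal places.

s ≈ 0.171

At the steady state, Δk = 0, so s·k^α = (n + δ)·k.
Since y* = [s/(n + δ)]^(α/(1−α)), we have s/(n + δ) = (y*)^((1−α)/α) = 1.30^2.8462 = 2.1101.
Therefore s = 2.1101 × (n + δ) = 2.1101 × 0.081 = 0.1709.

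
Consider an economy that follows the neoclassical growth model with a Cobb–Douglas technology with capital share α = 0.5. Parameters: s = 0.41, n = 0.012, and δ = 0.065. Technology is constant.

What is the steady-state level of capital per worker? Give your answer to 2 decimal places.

At the steady state, Δk = 0, so s·k^α = (n + δ)·k.
Dividing both sides by k: k^(1−α) = s / (n + δ).
k^0.5 = 0.41 / (0.012 + 0.065) = 0.41 / 0.077 = 5.3247
k* = 5.3247^(1/0.5) ≈ 28.3524

k* = 28.35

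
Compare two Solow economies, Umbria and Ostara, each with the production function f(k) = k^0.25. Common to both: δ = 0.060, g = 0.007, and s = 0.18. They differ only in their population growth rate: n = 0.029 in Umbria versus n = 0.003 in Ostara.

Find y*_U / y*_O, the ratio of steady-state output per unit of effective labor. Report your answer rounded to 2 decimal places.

Steady-state y* = [s/(n + g + δ)]^(α/(1−α)), so the ratio is [ (s_U/(n + g + δ)_U) / (s_O/(n + g + δ)_O) ]^0.3333.
s_U/(n + g + δ)_U = 0.18/0.096 = 1.8750; s_O/(n + g + δ)_O = 0.18/0.070 = 2.5714.
Ratio = (1.8750/2.5714)^0.3333 = 0.7292^0.3333 ≈ 0.9001

y*_U / y*_O ≈ 0.90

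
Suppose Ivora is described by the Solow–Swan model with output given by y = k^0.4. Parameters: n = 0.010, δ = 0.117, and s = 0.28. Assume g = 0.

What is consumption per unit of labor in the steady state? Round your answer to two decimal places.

c* ≈ 1.22

At the steady state, Δk = 0, so s·k^α = (n + δ)·k.
Rearranging, k^(1−α) = s / (n + δ).
k^0.6 = 0.28 / (0.010 + 0.117) = 0.28 / 0.127 = 2.2047
k* = 2.2047^(1/0.6) ≈ 3.7346
y* = (k*)^α = 3.7346^0.4 ≈ 1.6939
c* = (1 − s)·y* = (1 − 0.28) × 1.6939 ≈ 1.2196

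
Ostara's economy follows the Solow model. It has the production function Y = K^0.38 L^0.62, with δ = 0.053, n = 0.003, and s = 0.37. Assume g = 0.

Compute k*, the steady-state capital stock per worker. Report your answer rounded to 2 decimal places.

Steady state requires s·f(k) = (n + δ)·k, i.e. s·k^α = (n + δ)·k.
Dividing both sides by k: k^(1−α) = s / (n + δ).
k^0.62 = 0.37 / (0.003 + 0.053) = 0.37 / 0.056 = 6.6071
k* = 6.6071^(1/0.62) ≈ 21.0183

k* = 21.02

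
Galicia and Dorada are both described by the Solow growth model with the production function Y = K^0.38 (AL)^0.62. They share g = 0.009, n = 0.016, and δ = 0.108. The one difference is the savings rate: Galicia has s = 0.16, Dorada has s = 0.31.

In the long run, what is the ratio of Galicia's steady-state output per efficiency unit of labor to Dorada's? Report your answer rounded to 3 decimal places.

ratio ≈ 0.667

Steady-state y* = [s/(n + g + δ)]^(α/(1−α)), so the ratio is [ (s_G/(n + g + δ)_G) / (s_D/(n + g + δ)_D) ]^0.6129.
s_G/(n + g + δ)_G = 0.16/0.133 = 1.2030; s_D/(n + g + δ)_D = 0.31/0.133 = 2.3308.
Ratio = (1.2030/2.3308)^0.6129 = 0.5161^0.6129 ≈ 0.6667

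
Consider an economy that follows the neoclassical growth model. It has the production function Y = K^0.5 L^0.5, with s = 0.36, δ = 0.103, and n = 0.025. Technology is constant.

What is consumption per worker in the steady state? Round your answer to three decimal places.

In steady state, investment equals break-even investment: s·k^α = (n + δ)·k.
Rearranging, k^(1−α) = s / (n + δ).
k^0.5 = 0.36 / (0.025 + 0.103) = 0.36 / 0.128 = 2.8125
k* = 2.8125^(1/0.5) ≈ 7.9102
y* = (k*)^α = 7.9102^0.5 ≈ 2.8125
c* = (1 − s)·y* = (1 − 0.36) × 2.8125 ≈ 1.8000

c* ≈ 1.800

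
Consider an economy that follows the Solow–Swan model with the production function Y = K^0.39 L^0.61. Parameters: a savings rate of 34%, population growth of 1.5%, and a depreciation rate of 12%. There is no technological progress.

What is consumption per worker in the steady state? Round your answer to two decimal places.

c* = 1.19

At the steady state, Δk = 0, so s·k^α = (n + δ)·k.
Dividing both sides by k: k^(1−α) = s / (n + δ).
k^0.61 = 0.34 / (0.015 + 0.120) = 0.34 / 0.135 = 2.5185
k* = 2.5185^(1/0.61) ≈ 4.5458
y* = (k*)^α = 4.5458^0.39 ≈ 1.8050
c* = (1 − s)·y* = (1 − 0.34) × 1.8050 ≈ 1.1913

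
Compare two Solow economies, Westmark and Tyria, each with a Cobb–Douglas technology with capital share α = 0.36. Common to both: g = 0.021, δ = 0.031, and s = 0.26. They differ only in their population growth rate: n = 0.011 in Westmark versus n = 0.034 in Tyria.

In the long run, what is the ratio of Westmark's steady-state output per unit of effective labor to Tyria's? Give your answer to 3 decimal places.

Steady-state y* = [s/(n + g + δ)]^(α/(1−α)), so the ratio is [ (s_W/(n + g + δ)_W) / (s_T/(n + g + δ)_T) ]^0.5625.
s_W/(n + g + δ)_W = 0.26/0.063 = 4.1270; s_T/(n + g + δ)_T = 0.26/0.086 = 3.0233.
Ratio = (4.1270/3.0233)^0.5625 = 1.3651^0.5625 ≈ 1.1913

ratio ≈ 1.191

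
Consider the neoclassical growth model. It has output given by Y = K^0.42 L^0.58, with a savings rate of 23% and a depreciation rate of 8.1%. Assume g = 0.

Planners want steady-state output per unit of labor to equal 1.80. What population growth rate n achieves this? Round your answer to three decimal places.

n ≈ 0.021

In steady state, investment equals break-even investment: s·k^α = (n + δ)·k.
Since y* = [s/(n + δ)]^(α/(1−α)), we have s/(n + δ) = (y*)^((1−α)/α) = 1.80^1.381 = 2.2518.
Therefore n + δ = s / 2.2518 = 0.23 / 2.2518 = 0.1021, so n = 0.1021 − 0.081 = 0.0211.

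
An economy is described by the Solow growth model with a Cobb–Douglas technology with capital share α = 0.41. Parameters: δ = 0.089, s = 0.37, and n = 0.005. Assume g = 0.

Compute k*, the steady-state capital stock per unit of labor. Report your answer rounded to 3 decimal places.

At the steady state, Δk = 0, so s·k^α = (n + δ)·k.
Dividing both sides by k: k^(1−α) = s / (n + δ).
k^0.59 = 0.37 / (0.005 + 0.089) = 0.37 / 0.094 = 3.9362
k* = 3.9362^(1/0.59) ≈ 10.2001

k* ≈ 10.200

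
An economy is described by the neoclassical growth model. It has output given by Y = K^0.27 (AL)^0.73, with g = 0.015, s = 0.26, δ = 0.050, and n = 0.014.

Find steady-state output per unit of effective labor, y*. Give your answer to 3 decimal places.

Steady state requires s·f(k) = (n + g + δ)·k, i.e. s·k^α = (n + g + δ)·k.
Rearranging, k^(1−α) = s / (n + g + δ).
k^0.73 = 0.26 / (0.014 + 0.015 + 0.050) = 0.26 / 0.079 = 3.2911
k* = 3.2911^(1/0.73) ≈ 5.1131
y* = (k*)^α = 5.1131^0.27 ≈ 1.5536

y* = 1.554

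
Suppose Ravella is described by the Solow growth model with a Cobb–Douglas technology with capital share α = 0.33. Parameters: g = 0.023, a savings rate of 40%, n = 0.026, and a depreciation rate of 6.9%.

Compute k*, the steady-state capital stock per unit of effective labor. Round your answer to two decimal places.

k* = 6.18

At the steady state, Δk = 0, so s·k^α = (n + g + δ)·k.
Rearranging, k^(1−α) = s / (n + g + δ).
k^0.67 = 0.40 / (0.026 + 0.023 + 0.069) = 0.40 / 0.118 = 3.3898
k* = 3.3898^(1/0.67) ≈ 6.1845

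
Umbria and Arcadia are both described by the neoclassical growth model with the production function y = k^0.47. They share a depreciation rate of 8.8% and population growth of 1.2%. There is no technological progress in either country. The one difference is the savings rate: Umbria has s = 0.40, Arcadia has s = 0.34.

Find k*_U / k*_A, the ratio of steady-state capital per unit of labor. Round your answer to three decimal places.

k*_U / k*_A ≈ 1.359

Steady-state k* = [s/(n + δ)]^(1/(1−α)), so the ratio is [ (s_U/(n + δ)_U) / (s_A/(n + δ)_A) ]^1.8868.
s_U/(n + δ)_U = 0.40/0.100 = 4.0000; s_A/(n + δ)_A = 0.34/0.100 = 3.4000.
Ratio = (4.0000/3.4000)^1.8868 = 1.1765^1.8868 ≈ 1.3589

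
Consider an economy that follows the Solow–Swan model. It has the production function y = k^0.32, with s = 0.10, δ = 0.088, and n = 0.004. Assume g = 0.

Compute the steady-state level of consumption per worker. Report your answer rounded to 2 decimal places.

c* = 0.94

In steady state, investment equals break-even investment: s·k^α = (n + δ)·k.
Dividing both sides by k: k^(1−α) = s / (n + δ).
k^0.68 = 0.10 / (0.004 + 0.088) = 0.10 / 0.092 = 1.0870
k* = 1.0870^(1/0.68) ≈ 1.1305
y* = (k*)^α = 1.1305^0.32 ≈ 1.0400
c* = (1 − s)·y* = (1 − 0.10) × 1.0400 ≈ 0.9360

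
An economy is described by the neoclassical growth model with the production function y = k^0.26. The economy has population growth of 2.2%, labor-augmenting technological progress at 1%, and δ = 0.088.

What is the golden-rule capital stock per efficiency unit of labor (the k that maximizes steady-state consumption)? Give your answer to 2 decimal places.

The golden rule sets f'(k) = n + g + δ, i.e. α·k^(α−1) = n + g + δ.
So k^(1−α) = α / (n + g + δ) = 0.26 / 0.120 = 2.1667.
k_gold = 2.1667^(1/0.74) ≈ 2.8430

k_gold ≈ 2.84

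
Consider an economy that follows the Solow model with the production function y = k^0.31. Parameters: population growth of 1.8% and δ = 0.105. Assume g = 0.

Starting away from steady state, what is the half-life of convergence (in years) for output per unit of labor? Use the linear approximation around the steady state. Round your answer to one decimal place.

Near the steady state the convergence rate is λ = (1 − α)(n + δ).
λ = (1 − 0.31) × 0.123 = 0.69 × 0.123 = 0.08487
Half-life = ln 2 / λ = 0.6931 / 0.08487 ≈ 8.17 years

half-life ≈ 8.2 years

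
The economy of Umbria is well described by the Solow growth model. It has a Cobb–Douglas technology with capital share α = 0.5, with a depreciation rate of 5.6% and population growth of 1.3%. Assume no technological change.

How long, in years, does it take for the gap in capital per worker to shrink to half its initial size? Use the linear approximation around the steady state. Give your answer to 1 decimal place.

Near the steady state the convergence rate is λ = (1 − α)(n + δ).
λ = (1 − 0.5) × 0.069 = 0.5 × 0.069 = 0.0345
Half-life = ln 2 / λ = 0.6931 / 0.0345 ≈ 20.09 years

about 20.1 years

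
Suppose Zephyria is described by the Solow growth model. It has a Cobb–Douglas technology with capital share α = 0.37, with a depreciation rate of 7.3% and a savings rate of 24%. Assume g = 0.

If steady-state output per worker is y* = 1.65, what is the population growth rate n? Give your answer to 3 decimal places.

In steady state, investment equals break-even investment: s·k^α = (n + δ)·k.
Since y* = [s/(n + δ)]^(α/(1−α)), we have s/(n + δ) = (y*)^((1−α)/α) = 1.65^1.7027 = 2.3459.
Therefore n + δ = s / 2.3459 = 0.24 / 2.3459 = 0.1023, so n = 0.1023 − 0.073 = 0.0293.

n ≈ 0.029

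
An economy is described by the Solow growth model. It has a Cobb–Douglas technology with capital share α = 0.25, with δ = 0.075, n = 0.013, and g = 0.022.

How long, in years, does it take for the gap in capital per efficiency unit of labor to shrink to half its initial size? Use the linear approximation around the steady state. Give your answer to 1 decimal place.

Near the steady state the convergence rate is λ = (1 − α)(n + g + δ).
λ = (1 − 0.25) × 0.110 = 0.75 × 0.110 = 0.0825
Half-life = ln 2 / λ = 0.6931 / 0.0825 ≈ 8.40 years

half-life ≈ 8.4 years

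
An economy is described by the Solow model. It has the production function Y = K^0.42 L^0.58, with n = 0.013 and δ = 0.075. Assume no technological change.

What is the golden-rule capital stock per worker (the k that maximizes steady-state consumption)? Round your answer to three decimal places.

The golden rule sets f'(k) = n + δ, i.e. α·k^(α−1) = n + δ.
So k^(1−α) = α / (n + δ) = 0.42 / 0.088 = 4.7727.
k_gold = 4.7727^(1/0.58) ≈ 14.8007

k_gold ≈ 14.801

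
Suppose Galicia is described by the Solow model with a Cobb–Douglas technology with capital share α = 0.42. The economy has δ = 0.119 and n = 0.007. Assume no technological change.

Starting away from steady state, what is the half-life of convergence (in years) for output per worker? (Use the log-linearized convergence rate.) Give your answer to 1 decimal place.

Near the steady state the convergence rate is λ = (1 − α)(n + δ).
λ = (1 − 0.42) × 0.126 = 0.58 × 0.126 = 0.07308
Half-life = ln 2 / λ = 0.6931 / 0.07308 ≈ 9.48 years

t_½ ≈ 9.5 years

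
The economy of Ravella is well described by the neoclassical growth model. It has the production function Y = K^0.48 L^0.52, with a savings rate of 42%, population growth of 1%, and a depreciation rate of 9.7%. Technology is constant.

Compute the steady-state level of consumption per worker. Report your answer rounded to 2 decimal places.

c* = 2.05

In steady state, investment equals break-even investment: s·k^α = (n + δ)·k.
Dividing both sides by k: k^(1−α) = s / (n + δ).
k^0.52 = 0.42 / (0.010 + 0.097) = 0.42 / 0.107 = 3.9252
k* = 3.9252^(1/0.52) ≈ 13.8689
y* = (k*)^α = 13.8689^0.48 ≈ 3.5333
c* = (1 − s)·y* = (1 − 0.42) × 3.5333 ≈ 2.0493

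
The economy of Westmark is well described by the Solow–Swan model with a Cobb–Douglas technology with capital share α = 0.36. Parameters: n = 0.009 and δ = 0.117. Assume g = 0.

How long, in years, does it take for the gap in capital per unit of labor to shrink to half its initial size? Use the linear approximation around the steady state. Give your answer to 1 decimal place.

Near the steady state the convergence rate is λ = (1 − α)(n + δ).
λ = (1 − 0.36) × 0.126 = 0.64 × 0.126 = 0.08064
Half-life = ln 2 / λ = 0.6931 / 0.08064 ≈ 8.59 years

half-life ≈ 8.6 years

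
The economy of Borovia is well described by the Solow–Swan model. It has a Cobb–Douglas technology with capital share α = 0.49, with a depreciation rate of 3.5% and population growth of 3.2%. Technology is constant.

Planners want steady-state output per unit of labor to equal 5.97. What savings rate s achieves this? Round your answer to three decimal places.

s ≈ 0.430

Steady state requires s·f(k) = (n + δ)·k, i.e. s·k^α = (n + δ)·k.
Since y* = [s/(n + δ)]^(α/(1−α)), we have s/(n + δ) = (y*)^((1−α)/α) = 5.97^1.0408 = 6.4215.
Therefore s = 6.4215 × (n + δ) = 6.4215 × 0.067 = 0.4302.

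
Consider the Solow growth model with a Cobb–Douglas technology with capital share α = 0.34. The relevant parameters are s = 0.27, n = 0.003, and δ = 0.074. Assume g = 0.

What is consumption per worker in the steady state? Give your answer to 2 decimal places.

In steady state, investment equals break-even investment: s·k^α = (n + δ)·k.
Dividing both sides by k: k^(1−α) = s / (n + δ).
k^0.66 = 0.27 / (0.003 + 0.074) = 0.27 / 0.077 = 3.5065
k* = 3.5065^(1/0.66) ≈ 6.6922
y* = (k*)^α = 6.6922^0.34 ≈ 1.9085
c* = (1 − s)·y* = (1 − 0.27) × 1.9085 ≈ 1.3932

c* ≈ 1.39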